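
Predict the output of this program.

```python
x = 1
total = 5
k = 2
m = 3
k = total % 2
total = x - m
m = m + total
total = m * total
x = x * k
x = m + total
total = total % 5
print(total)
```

3

k = 5%2 = 1
total = 1-3 = -2
m = 3+(-2) = 1
total = 1*(-2) = -2
x = 1*1 = 1
x = 1+(-2) = -1
total = (-2)%5 = 3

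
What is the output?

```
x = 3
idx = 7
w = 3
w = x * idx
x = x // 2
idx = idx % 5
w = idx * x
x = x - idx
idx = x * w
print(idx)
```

-2

w = 3*7 = 21
x = 3//2 = 1
idx = 7%5 = 2
w = 2*1 = 2
x = 1-2 = -1
idx = (-1)*2 = -2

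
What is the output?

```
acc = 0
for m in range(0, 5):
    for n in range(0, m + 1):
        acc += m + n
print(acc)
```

60

m=0,n=0: acc = 0+0 = 0
m=1,n=0: acc = 0+1 = 1
m=1,n=1: acc = 1+2 = 3
m=2,n=0: acc = 3+2 = 5
m=2,n=1: acc = 5+3 = 8
m=2,n=2: acc = 8+4 = 12
m=3,n=0: acc = 12+3 = 15
m=3,n=1: acc = 15+4 = 19
m=3,n=2: acc = 19+5 = 24
m=3,n=3: acc = 24+6 = 30
m=4,n=0: acc = 30+4 = 34
m=4,n=1: acc = 34+5 = 39
m=4,n=2: acc = 39+6 = 45
m=4,n=3: acc = 45+7 = 52
m=4,n=4: acc = 52+8 = 60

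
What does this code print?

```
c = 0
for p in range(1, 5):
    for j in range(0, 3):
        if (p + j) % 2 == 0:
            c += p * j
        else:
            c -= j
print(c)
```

p=1,j=0: odd sum, c = 0-0 = 0
p=1,j=1: even sum, c = 0+1 = 1
p=1,j=2: odd sum, c = 1-2 = -1
p=2,j=0: even sum, c = (-1)+0 = -1
p=2,j=1: odd sum, c = (-1)-1 = -2
p=2,j=2: even sum, c = (-2)+4 = 2
p=3,j=0: odd sum, c = 2-0 = 2
p=3,j=1: even sum, c = 2+3 = 5
p=3,j=2: odd sum, c = 5-2 = 3
p=4,j=0: even sum, c = 3+0 = 3
p=4,j=1: odd sum, c = 3-1 = 2
p=4,j=2: even sum, c = 2+8 = 10

10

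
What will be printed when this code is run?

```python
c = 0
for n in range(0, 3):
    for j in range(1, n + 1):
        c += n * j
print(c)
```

7

n=1,j=1: c = 0+1 = 1
n=2,j=1: c = 1+2 = 3
n=2,j=2: c = 3+4 = 7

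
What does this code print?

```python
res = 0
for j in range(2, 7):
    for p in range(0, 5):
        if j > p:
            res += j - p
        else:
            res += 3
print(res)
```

72

j=2,p=0: 2>0, res = 0+2 = 2
j=2,p=1: 2>1, res = 2+1 = 3
j=2,p=2: not 2>2, res = 3+3 = 6
j=2,p=3: not 2>3, res = 6+3 = 9
j=2,p=4: not 2>4, res = 9+3 = 12
j=3,p=0: 3>0, res = 12+3 = 15
j=3,p=1: 3>1, res = 15+2 = 17
j=3,p=2: 3>2, res = 17+1 = 18
j=3,p=3: not 3>3, res = 18+3 = 21
j=3,p=4: not 3>4, res = 21+3 = 24
j=4,p=0: 4>0, res = 24+4 = 28
j=4,p=1: 4>1, res = 28+3 = 31
j=4,p=2: 4>2, res = 31+2 = 33
j=4,p=3: 4>3, res = 33+1 = 34
j=4,p=4: not 4>4, res = 34+3 = 37
j=5,p=0: 5>0, res = 37+5 = 42
j=5,p=1: 5>1, res = 42+4 = 46
j=5,p=2: 5>2, res = 46+3 = 49
j=5,p=3: 5>3, res = 49+2 = 51
j=5,p=4: 5>4, res = 51+1 = 52
j=6,p=0: 6>0, res = 52+6 = 58
j=6,p=1: 6>1, res = 58+5 = 63
j=6,p=2: 6>2, res = 63+4 = 67
j=6,p=3: 6>3, res = 67+3 = 70
j=6,p=4: 6>4, res = 70+2 = 72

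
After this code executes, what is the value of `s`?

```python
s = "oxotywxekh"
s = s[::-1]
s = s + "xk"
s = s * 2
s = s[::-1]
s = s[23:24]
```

'h'

reverse → 'hkexwytoxo'
+ 'xk' → 'hkexwytoxoxk'
repeat ×2 → 'hkexwytoxoxkhkexwytoxoxk'
reverse → 'kxoxotywxekhkxoxotywxekh'
slice [23:24] → 'h'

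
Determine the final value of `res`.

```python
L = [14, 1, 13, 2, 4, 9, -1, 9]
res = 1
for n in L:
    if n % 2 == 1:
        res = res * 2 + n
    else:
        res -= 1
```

n=14: not odd, res = 1-1 = 0
n=1: odd, res = 0*2+1 = 1
n=13: odd, res = 1*2+13 = 15
n=2: not odd, res = 15-1 = 14
n=4: not odd, res = 14-1 = 13
n=9: odd, res = 13*2+9 = 35
n=-1: odd, res = 35*2+(-1) = 69
n=9: odd, res = 69*2+9 = 147

147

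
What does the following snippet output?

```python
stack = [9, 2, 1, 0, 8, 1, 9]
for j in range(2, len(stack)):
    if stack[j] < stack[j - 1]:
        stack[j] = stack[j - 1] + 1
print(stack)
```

[9, 2, 3, 4, 8, 9, 9]

j=2: 1<2, stack[2] = 2+1 = 3 → [9, 2, 3, 0, 8, 1, 9]
j=3: 0<3, stack[3] = 3+1 = 4 → [9, 2, 3, 4, 8, 1, 9]
j=4: 8>=4, unchanged → [9, 2, 3, 4, 8, 1, 9]
j=5: 1<8, stack[5] = 8+1 = 9 → [9, 2, 3, 4, 8, 9, 9]
j=6: 9>=9, unchanged → [9, 2, 3, 4, 8, 9, 9]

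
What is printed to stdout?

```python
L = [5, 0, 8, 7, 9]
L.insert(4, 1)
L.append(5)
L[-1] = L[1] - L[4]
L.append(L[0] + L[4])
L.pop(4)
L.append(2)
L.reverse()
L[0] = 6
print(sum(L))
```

40

insert 1 at 4 → [5, 0, 8, 7, 1, 9]
append 5 → [5, 0, 8, 7, 1, 9, 5]
L[-1] = L[1]-L[4] = 0-1 = -1 → [5, 0, 8, 7, 1, 9, -1]
append L[0]+L[4] = 5+1 = 6 → [5, 0, 8, 7, 1, 9, -1, 6]
pop(4) removes 1 → [5, 0, 8, 7, 9, -1, 6]
append 2 → [5, 0, 8, 7, 9, -1, 6, 2]
reverse → [2, 6, -1, 9, 7, 8, 0, 5]
L[0] = 6 → [6, 6, -1, 9, 7, 8, 0, 5]
sum = 40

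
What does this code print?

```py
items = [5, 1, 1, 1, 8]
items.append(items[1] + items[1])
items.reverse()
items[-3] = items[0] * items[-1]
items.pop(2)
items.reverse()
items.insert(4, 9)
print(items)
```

append items[1]+items[1] = 1+1 = 2 → [5, 1, 1, 1, 8, 2]
reverse → [2, 8, 1, 1, 1, 5]
items[-3] = items[0]*items[-1] = 2*5 = 10 → [2, 8, 1, 10, 1, 5]
pop(2) removes 1 → [2, 8, 10, 1, 5]
reverse → [5, 1, 10, 8, 2]
insert 9 at 4 → [5, 1, 10, 8, 9, 2]

[5, 1, 10, 8, 9, 2]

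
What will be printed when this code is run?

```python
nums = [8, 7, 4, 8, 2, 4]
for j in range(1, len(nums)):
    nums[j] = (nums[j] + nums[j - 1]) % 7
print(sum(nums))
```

26

j=1: nums[1] = (7+8)%7 = 1 → [8, 1, 4, 8, 2, 4]
j=2: nums[2] = (4+1)%7 = 5 → [8, 1, 5, 8, 2, 4]
j=3: nums[3] = (8+5)%7 = 6 → [8, 1, 5, 6, 2, 4]
j=4: nums[4] = (2+6)%7 = 1 → [8, 1, 5, 6, 1, 4]
j=5: nums[5] = (4+1)%7 = 5 → [8, 1, 5, 6, 1, 5]
sum = 26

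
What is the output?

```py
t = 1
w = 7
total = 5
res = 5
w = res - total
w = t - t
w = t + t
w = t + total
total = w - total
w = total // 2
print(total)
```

w = 5-5 = 0
w = 1-1 = 0
w = 1+1 = 2
w = 1+5 = 6
total = 6-5 = 1
w = 1//2 = 0

1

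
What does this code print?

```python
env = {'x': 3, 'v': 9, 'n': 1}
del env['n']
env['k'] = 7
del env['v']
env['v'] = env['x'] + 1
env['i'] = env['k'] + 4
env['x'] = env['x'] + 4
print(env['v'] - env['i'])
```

del 'n' → {'x': 3, 'v': 9}
env['k'] = 7 → {'x': 3, 'v': 9, 'k': 7}
del 'v' → {'x': 3, 'k': 7}
env['v'] = env['x']+1 = 4 → {'x': 3, 'k': 7, 'v': 4}
env['i'] = env['k']+4 = 11 → {'x': 3, 'k': 7, 'v': 4, 'i': 11}
env['x'] = env['x']+4 = 7 → {'x': 7, 'k': 7, 'v': 4, 'i': 11}
env['v']-env['i'] = 4-11 = -7

-7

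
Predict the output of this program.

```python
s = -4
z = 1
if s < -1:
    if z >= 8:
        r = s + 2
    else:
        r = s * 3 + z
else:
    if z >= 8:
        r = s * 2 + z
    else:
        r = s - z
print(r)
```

s=-4, z=1
s < -1 is True; z >= 8 is False
→ r = s * 3 + z = -11

-11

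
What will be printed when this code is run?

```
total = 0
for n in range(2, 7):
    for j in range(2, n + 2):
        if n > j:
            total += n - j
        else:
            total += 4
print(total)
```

n=2,j=2: not 2>2, total = 0+4 = 4
n=2,j=3: not 2>3, total = 4+4 = 8
n=3,j=2: 3>2, total = 8+1 = 9
n=3,j=3: not 3>3, total = 9+4 = 13
n=3,j=4: not 3>4, total = 13+4 = 17
n=4,j=2: 4>2, total = 17+2 = 19
n=4,j=3: 4>3, total = 19+1 = 20
n=4,j=4: not 4>4, total = 20+4 = 24
n=4,j=5: not 4>5, total = 24+4 = 28
n=5,j=2: 5>2, total = 28+3 = 31
n=5,j=3: 5>3, total = 31+2 = 33
n=5,j=4: 5>4, total = 33+1 = 34
n=5,j=5: not 5>5, total = 34+4 = 38
n=5,j=6: not 5>6, total = 38+4 = 42
n=6,j=2: 6>2, total = 42+4 = 46
n=6,j=3: 6>3, total = 46+3 = 49
n=6,j=4: 6>4, total = 49+2 = 51
n=6,j=5: 6>5, total = 51+1 = 52
n=6,j=6: not 6>6, total = 52+4 = 56
n=6,j=7: not 6>7, total = 56+4 = 60

60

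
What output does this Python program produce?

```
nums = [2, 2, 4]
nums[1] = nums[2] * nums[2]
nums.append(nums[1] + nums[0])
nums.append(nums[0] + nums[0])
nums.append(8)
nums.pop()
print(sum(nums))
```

44

nums[1] = nums[2]*nums[2] = 4*4 = 16 → [2, 16, 4]
append nums[1]+nums[0] = 16+2 = 18 → [2, 16, 4, 18]
append nums[0]+nums[0] = 2+2 = 4 → [2, 16, 4, 18, 4]
append 8 → [2, 16, 4, 18, 4, 8]
pop() removes 8 → [2, 16, 4, 18, 4]
sum = 44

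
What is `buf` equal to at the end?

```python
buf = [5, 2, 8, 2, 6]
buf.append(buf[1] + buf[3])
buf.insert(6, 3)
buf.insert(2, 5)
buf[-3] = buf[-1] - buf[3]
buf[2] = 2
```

append buf[1]+buf[3] = 2+2 = 4 → [5, 2, 8, 2, 6, 4]
insert 3 at 6 → [5, 2, 8, 2, 6, 4, 3]
insert 5 at 2 → [5, 2, 5, 8, 2, 6, 4, 3]
buf[-3] = buf[-1]-buf[3] = 3-8 = -5 → [5, 2, 5, 8, 2, -5, 4, 3]
buf[2] = 2 → [5, 2, 2, 8, 2, -5, 4, 3]

[5, 2, 2, 8, 2, -5, 4, 3]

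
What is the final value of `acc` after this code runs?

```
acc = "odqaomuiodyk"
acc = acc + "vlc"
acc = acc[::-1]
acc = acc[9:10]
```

'm'

+ 'vlc' → 'odqaomuiodykvlc'
reverse → 'clvkydoiumoaqdo'
slice [9:10] → 'm'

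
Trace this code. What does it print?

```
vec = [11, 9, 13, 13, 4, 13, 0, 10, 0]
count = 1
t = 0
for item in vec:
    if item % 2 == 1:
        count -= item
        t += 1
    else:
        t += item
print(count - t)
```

-77

item=11: odd, count = 1-11 = -10; t=1
item=9: odd, count = (-10)-9 = -19; t=2
item=13: odd, count = (-19)-13 = -32; t=3
item=13: odd, count = (-32)-13 = -45; t=4
item=4: not odd; t=8
item=13: odd, count = (-45)-13 = -58; t=9
item=0: not odd; t=9
item=10: not odd; t=19
item=0: not odd; t=19
count-t = (-58)-19 = -77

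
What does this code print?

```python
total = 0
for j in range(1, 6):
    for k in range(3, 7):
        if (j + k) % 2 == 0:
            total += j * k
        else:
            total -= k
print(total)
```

86

j=1,k=3: even sum, total = 0+3 = 3
j=1,k=4: odd sum, total = 3-4 = -1
j=1,k=5: even sum, total = (-1)+5 = 4
j=1,k=6: odd sum, total = 4-6 = -2
j=2,k=3: odd sum, total = (-2)-3 = -5
j=2,k=4: even sum, total = (-5)+8 = 3
j=2,k=5: odd sum, total = 3-5 = -2
j=2,k=6: even sum, total = (-2)+12 = 10
j=3,k=3: even sum, total = 10+9 = 19
j=3,k=4: odd sum, total = 19-4 = 15
j=3,k=5: even sum, total = 15+15 = 30
j=3,k=6: odd sum, total = 30-6 = 24
j=4,k=3: odd sum, total = 24-3 = 21
j=4,k=4: even sum, total = 21+16 = 37
j=4,k=5: odd sum, total = 37-5 = 32
j=4,k=6: even sum, total = 32+24 = 56
j=5,k=3: even sum, total = 56+15 = 71
j=5,k=4: odd sum, total = 71-4 = 67
j=5,k=5: even sum, total = 67+25 = 92
j=5,k=6: odd sum, total = 92-6 = 86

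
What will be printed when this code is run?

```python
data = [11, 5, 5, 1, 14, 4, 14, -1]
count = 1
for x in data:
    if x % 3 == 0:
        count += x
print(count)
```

x=11: not %3==0
x=5: not %3==0
x=5: not %3==0
x=1: not %3==0
x=14: not %3==0
x=4: not %3==0
x=14: not %3==0
x=-1: not %3==0

1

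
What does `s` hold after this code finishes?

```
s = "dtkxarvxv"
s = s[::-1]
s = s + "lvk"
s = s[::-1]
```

'kvldtkxarvxv'

reverse → 'vxvraxktd'
+ 'lvk' → 'vxvraxktdlvk'
reverse → 'kvldtkxarvxv'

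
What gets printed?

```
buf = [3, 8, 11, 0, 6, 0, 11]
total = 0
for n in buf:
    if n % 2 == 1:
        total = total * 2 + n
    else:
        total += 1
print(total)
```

55

n=3: odd, total = 0*2+3 = 3
n=8: not odd, total = 3+1 = 4
n=11: odd, total = 4*2+11 = 19
n=0: not odd, total = 19+1 = 20
n=6: not odd, total = 20+1 = 21
n=0: not odd, total = 21+1 = 22
n=11: odd, total = 22*2+11 = 55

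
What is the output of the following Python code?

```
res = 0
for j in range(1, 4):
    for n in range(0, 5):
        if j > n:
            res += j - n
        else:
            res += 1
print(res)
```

19

j=1,n=0: 1>0, res = 0+1 = 1
j=1,n=1: not 1>1, res = 1+1 = 2
j=1,n=2: not 1>2, res = 2+1 = 3
j=1,n=3: not 1>3, res = 3+1 = 4
j=1,n=4: not 1>4, res = 4+1 = 5
j=2,n=0: 2>0, res = 5+2 = 7
j=2,n=1: 2>1, res = 7+1 = 8
j=2,n=2: not 2>2, res = 8+1 = 9
j=2,n=3: not 2>3, res = 9+1 = 10
j=2,n=4: not 2>4, res = 10+1 = 11
j=3,n=0: 3>0, res = 11+3 = 14
j=3,n=1: 3>1, res = 14+2 = 16
j=3,n=2: 3>2, res = 16+1 = 17
j=3,n=3: not 3>3, res = 17+1 = 18
j=3,n=4: not 3>4, res = 18+1 = 19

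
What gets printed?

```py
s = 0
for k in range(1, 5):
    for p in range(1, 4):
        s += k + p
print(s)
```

k=1,p=1: s = 0+2 = 2
k=1,p=2: s = 2+3 = 5
k=1,p=3: s = 5+4 = 9
k=2,p=1: s = 9+3 = 12
k=2,p=2: s = 12+4 = 16
k=2,p=3: s = 16+5 = 21
k=3,p=1: s = 21+4 = 25
k=3,p=2: s = 25+5 = 30
k=3,p=3: s = 30+6 = 36
k=4,p=1: s = 36+5 = 41
k=4,p=2: s = 41+6 = 47
k=4,p=3: s = 47+7 = 54

54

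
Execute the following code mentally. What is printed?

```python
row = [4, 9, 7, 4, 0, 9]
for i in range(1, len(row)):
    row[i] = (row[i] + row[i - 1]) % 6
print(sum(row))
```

10

i=1: row[1] = (9+4)%6 = 1 → [4, 1, 7, 4, 0, 9]
i=2: row[2] = (7+1)%6 = 2 → [4, 1, 2, 4, 0, 9]
i=3: row[3] = (4+2)%6 = 0 → [4, 1, 2, 0, 0, 9]
i=4: row[4] = (0+0)%6 = 0 → [4, 1, 2, 0, 0, 9]
i=5: row[5] = (9+0)%6 = 3 → [4, 1, 2, 0, 0, 3]
sum = 10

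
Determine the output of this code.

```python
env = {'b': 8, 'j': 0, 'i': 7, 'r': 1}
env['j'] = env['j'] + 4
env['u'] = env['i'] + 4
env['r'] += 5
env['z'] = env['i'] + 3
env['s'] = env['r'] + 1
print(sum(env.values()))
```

env['j'] = env['j']+4 = 4 → {'b': 8, 'j': 4, 'i': 7, 'r': 1}
env['u'] = env['i']+4 = 11 → {'b': 8, 'j': 4, 'i': 7, 'r': 1, 'u': 11}
env['r'] = 1+5 = 6 → {'b': 8, 'j': 4, 'i': 7, 'r': 6, 'u': 11}
env['z'] = env['i']+3 = 10 → {'b': 8, 'j': 4, 'i': 7, 'r': 6, 'u': 11, 'z': 10}
env['s'] = env['r']+1 = 7 → {'b': 8, 'j': 4, 'i': 7, 'r': 6, 'u': 11, 'z': 10, 's': 7}
sum of values = 53

53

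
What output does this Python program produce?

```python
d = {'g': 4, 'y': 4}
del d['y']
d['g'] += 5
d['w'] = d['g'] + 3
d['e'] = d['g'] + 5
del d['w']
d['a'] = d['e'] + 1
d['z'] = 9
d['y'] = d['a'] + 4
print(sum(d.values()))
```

66

del 'y' → {'g': 4}
d['g'] = 4+5 = 9 → {'g': 9}
d['w'] = d['g']+3 = 12 → {'g': 9, 'w': 12}
d['e'] = d['g']+5 = 14 → {'g': 9, 'w': 12, 'e': 14}
del 'w' → {'g': 9, 'e': 14}
d['a'] = d['e']+1 = 15 → {'g': 9, 'e': 14, 'a': 15}
d['z'] = 9 → {'g': 9, 'e': 14, 'a': 15, 'z': 9}
d['y'] = d['a']+4 = 19 → {'g': 9, 'e': 14, 'a': 15, 'z': 9, 'y': 19}
sum of values = 66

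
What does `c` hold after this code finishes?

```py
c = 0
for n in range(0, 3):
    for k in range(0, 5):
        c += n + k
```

45

n=0,k=0: c = 0+0 = 0
n=0,k=1: c = 0+1 = 1
n=0,k=2: c = 1+2 = 3
n=0,k=3: c = 3+3 = 6
n=0,k=4: c = 6+4 = 10
n=1,k=0: c = 10+1 = 11
n=1,k=1: c = 11+2 = 13
n=1,k=2: c = 13+3 = 16
n=1,k=3: c = 16+4 = 20
n=1,k=4: c = 20+5 = 25
n=2,k=0: c = 25+2 = 27
n=2,k=1: c = 27+3 = 30
n=2,k=2: c = 30+4 = 34
n=2,k=3: c = 34+5 = 39
n=2,k=4: c = 39+6 = 45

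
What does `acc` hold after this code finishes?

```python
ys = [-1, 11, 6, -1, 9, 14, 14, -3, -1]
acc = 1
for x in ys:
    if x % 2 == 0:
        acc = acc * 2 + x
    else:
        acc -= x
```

-34

x=-1: not even, acc = 1-(-1) = 2
x=11: not even, acc = 2-11 = -9
x=6: even, acc = (-9)*2+6 = -12
x=-1: not even, acc = (-12)-(-1) = -11
x=9: not even, acc = (-11)-9 = -20
x=14: even, acc = (-20)*2+14 = -26
x=14: even, acc = (-26)*2+14 = -38
x=-3: not even, acc = (-38)-(-3) = -35
x=-1: not even, acc = (-35)-(-1) = -34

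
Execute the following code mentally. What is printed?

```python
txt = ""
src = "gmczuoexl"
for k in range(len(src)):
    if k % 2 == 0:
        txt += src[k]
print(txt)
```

gcuel

k=0: add 'g' → 'g'
k=1: skip
k=2: add 'c' → 'gc'
k=3: skip
k=4: add 'u' → 'gcu'
k=5: skip
k=6: add 'e' → 'gcue'
k=7: skip
k=8: add 'l' → 'gcuel'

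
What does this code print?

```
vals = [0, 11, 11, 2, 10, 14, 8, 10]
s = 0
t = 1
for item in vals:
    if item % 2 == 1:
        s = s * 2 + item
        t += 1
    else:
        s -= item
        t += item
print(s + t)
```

36

item=0: not odd, s = 0-0 = 0; t=1
item=11: odd, s = 0*2+11 = 11; t=2
item=11: odd, s = 11*2+11 = 33; t=3
item=2: not odd, s = 33-2 = 31; t=5
item=10: not odd, s = 31-10 = 21; t=15
item=14: not odd, s = 21-14 = 7; t=29
item=8: not odd, s = 7-8 = -1; t=37
item=10: not odd, s = (-1)-10 = -11; t=47
s+t = (-11)+47 = 36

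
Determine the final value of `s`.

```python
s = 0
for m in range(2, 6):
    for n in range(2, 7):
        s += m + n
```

150

m=2,n=2: s = 0+4 = 4
m=2,n=3: s = 4+5 = 9
m=2,n=4: s = 9+6 = 15
m=2,n=5: s = 15+7 = 22
m=2,n=6: s = 22+8 = 30
m=3,n=2: s = 30+5 = 35
m=3,n=3: s = 35+6 = 41
m=3,n=4: s = 41+7 = 48
m=3,n=5: s = 48+8 = 56
m=3,n=6: s = 56+9 = 65
m=4,n=2: s = 65+6 = 71
m=4,n=3: s = 71+7 = 78
m=4,n=4: s = 78+8 = 86
m=4,n=5: s = 86+9 = 95
m=4,n=6: s = 95+10 = 105
m=5,n=2: s = 105+7 = 112
m=5,n=3: s = 112+8 = 120
m=5,n=4: s = 120+9 = 129
m=5,n=5: s = 129+10 = 139
m=5,n=6: s = 139+11 = 150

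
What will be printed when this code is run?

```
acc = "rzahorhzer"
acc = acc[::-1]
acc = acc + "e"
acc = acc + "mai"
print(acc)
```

rezhrohazremai

reverse → 'rezhrohazr'
+ 'e' → 'rezhrohazre'
+ 'mai' → 'rezhrohazremai'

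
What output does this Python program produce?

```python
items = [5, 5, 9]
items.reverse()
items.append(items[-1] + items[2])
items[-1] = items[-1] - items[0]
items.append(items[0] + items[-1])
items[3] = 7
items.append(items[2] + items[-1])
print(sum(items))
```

reverse → [9, 5, 5]
append items[-1]+items[2] = 5+5 = 10 → [9, 5, 5, 10]
items[-1] = items[-1]-items[0] = 10-9 = 1 → [9, 5, 5, 1]
append items[0]+items[-1] = 9+1 = 10 → [9, 5, 5, 1, 10]
items[3] = 7 → [9, 5, 5, 7, 10]
append items[2]+items[-1] = 5+10 = 15 → [9, 5, 5, 7, 10, 15]
sum = 51

51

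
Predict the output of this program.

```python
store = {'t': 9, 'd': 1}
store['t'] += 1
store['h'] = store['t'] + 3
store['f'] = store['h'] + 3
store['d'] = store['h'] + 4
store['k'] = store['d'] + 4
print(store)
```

{'t': 10, 'd': 17, 'h': 13, 'f': 16, 'k': 21}

store['t'] = 9+1 = 10 → {'t': 10, 'd': 1}
store['h'] = store['t']+3 = 13 → {'t': 10, 'd': 1, 'h': 13}
store['f'] = store['h']+3 = 16 → {'t': 10, 'd': 1, 'h': 13, 'f': 16}
store['d'] = store['h']+4 = 17 → {'t': 10, 'd': 17, 'h': 13, 'f': 16}
store['k'] = store['d']+4 = 21 → {'t': 10, 'd': 17, 'h': 13, 'f': 16, 'k': 21}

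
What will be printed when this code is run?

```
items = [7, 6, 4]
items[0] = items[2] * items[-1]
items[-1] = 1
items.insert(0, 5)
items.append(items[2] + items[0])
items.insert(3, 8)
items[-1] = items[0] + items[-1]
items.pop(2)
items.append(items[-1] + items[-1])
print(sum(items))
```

items[0] = items[2]*items[-1] = 4*4 = 16 → [16, 6, 4]
items[-1] = 1 → [16, 6, 1]
insert 5 at 0 → [5, 16, 6, 1]
append items[2]+items[0] = 6+5 = 11 → [5, 16, 6, 1, 11]
insert 8 at 3 → [5, 16, 6, 8, 1, 11]
items[-1] = items[0]+items[-1] = 5+11 = 16 → [5, 16, 6, 8, 1, 16]
pop(2) removes 6 → [5, 16, 8, 1, 16]
append items[-1]+items[-1] = 16+16 = 32 → [5, 16, 8, 1, 16, 32]
sum = 78

78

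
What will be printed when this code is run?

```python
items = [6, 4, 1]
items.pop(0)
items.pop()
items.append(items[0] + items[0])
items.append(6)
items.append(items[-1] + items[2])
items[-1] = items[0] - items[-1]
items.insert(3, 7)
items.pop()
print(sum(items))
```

pop(0) removes 6 → [4, 1]
pop() removes 1 → [4]
append items[0]+items[0] = 4+4 = 8 → [4, 8]
append 6 → [4, 8, 6]
append items[-1]+items[2] = 6+6 = 12 → [4, 8, 6, 12]
items[-1] = items[0]-items[-1] = 4-12 = -8 → [4, 8, 6, -8]
insert 7 at 3 → [4, 8, 6, 7, -8]
pop() removes -8 → [4, 8, 6, 7]
sum = 25

25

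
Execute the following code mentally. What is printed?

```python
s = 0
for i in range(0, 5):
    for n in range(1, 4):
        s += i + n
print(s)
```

i=0,n=1: s = 0+1 = 1
i=0,n=2: s = 1+2 = 3
i=0,n=3: s = 3+3 = 6
i=1,n=1: s = 6+2 = 8
i=1,n=2: s = 8+3 = 11
i=1,n=3: s = 11+4 = 15
i=2,n=1: s = 15+3 = 18
i=2,n=2: s = 18+4 = 22
i=2,n=3: s = 22+5 = 27
i=3,n=1: s = 27+4 = 31
i=3,n=2: s = 31+5 = 36
i=3,n=3: s = 36+6 = 42
i=4,n=1: s = 42+5 = 47
i=4,n=2: s = 47+6 = 53
i=4,n=3: s = 53+7 = 60

60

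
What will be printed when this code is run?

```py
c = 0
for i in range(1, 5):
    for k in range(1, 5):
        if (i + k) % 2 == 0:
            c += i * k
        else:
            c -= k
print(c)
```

32

i=1,k=1: even sum, c = 0+1 = 1
i=1,k=2: odd sum, c = 1-2 = -1
i=1,k=3: even sum, c = (-1)+3 = 2
i=1,k=4: odd sum, c = 2-4 = -2
i=2,k=1: odd sum, c = (-2)-1 = -3
i=2,k=2: even sum, c = (-3)+4 = 1
i=2,k=3: odd sum, c = 1-3 = -2
i=2,k=4: even sum, c = (-2)+8 = 6
i=3,k=1: even sum, c = 6+3 = 9
i=3,k=2: odd sum, c = 9-2 = 7
i=3,k=3: even sum, c = 7+9 = 16
i=3,k=4: odd sum, c = 16-4 = 12
i=4,k=1: odd sum, c = 12-1 = 11
i=4,k=2: even sum, c = 11+8 = 19
i=4,k=3: odd sum, c = 19-3 = 16
i=4,k=4: even sum, c = 16+16 = 32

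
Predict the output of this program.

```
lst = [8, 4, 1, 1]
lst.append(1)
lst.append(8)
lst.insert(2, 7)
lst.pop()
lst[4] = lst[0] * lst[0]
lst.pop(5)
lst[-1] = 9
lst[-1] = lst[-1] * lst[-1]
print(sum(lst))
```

101

append 1 → [8, 4, 1, 1, 1]
append 8 → [8, 4, 1, 1, 1, 8]
insert 7 at 2 → [8, 4, 7, 1, 1, 1, 8]
pop() removes 8 → [8, 4, 7, 1, 1, 1]
lst[4] = lst[0]*lst[0] = 8*8 = 64 → [8, 4, 7, 1, 64, 1]
pop(5) removes 1 → [8, 4, 7, 1, 64]
lst[-1] = 9 → [8, 4, 7, 1, 9]
lst[-1] = lst[-1]*lst[-1] = 9*9 = 81 → [8, 4, 7, 1, 81]
sum = 101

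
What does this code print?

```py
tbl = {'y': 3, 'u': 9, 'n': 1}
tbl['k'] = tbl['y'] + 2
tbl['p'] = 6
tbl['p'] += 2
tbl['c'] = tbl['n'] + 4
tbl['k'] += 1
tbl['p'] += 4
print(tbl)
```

tbl['k'] = tbl['y']+2 = 5 → {'y': 3, 'u': 9, 'n': 1, 'k': 5}
tbl['p'] = 6 → {'y': 3, 'u': 9, 'n': 1, 'k': 5, 'p': 6}
tbl['p'] = 6+2 = 8 → {'y': 3, 'u': 9, 'n': 1, 'k': 5, 'p': 8}
tbl['c'] = tbl['n']+4 = 5 → {'y': 3, 'u': 9, 'n': 1, 'k': 5, 'p': 8, 'c': 5}
tbl['k'] = 5+1 = 6 → {'y': 3, 'u': 9, 'n': 1, 'k': 6, 'p': 8, 'c': 5}
tbl['p'] = 8+4 = 12 → {'y': 3, 'u': 9, 'n': 1, 'k': 6, 'p': 12, 'c': 5}

{'y': 3, 'u': 9, 'n': 1, 'k': 6, 'p': 12, 'c': 5}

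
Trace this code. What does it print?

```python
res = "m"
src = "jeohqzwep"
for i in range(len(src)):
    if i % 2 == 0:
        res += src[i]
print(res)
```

mjoqwp

i=0: add 'j' → 'mj'
i=1: skip
i=2: add 'o' → 'mjo'
i=3: skip
i=4: add 'q' → 'mjoq'
i=5: skip
i=6: add 'w' → 'mjoqw'
i=7: skip
i=8: add 'p' → 'mjoqwp'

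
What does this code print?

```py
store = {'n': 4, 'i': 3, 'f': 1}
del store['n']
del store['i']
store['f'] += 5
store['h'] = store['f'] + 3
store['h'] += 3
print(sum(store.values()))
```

18

del 'n' → {'i': 3, 'f': 1}
del 'i' → {'f': 1}
store['f'] = 1+5 = 6 → {'f': 6}
store['h'] = store['f']+3 = 9 → {'f': 6, 'h': 9}
store['h'] = 9+3 = 12 → {'f': 6, 'h': 12}
sum of values = 18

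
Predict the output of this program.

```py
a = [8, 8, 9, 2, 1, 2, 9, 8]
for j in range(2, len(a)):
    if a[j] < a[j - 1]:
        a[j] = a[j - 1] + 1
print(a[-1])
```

j=2: 9>=8, unchanged → [8, 8, 9, 2, 1, 2, 9, 8]
j=3: 2<9, a[3] = 9+1 = 10 → [8, 8, 9, 10, 1, 2, 9, 8]
j=4: 1<10, a[4] = 10+1 = 11 → [8, 8, 9, 10, 11, 2, 9, 8]
j=5: 2<11, a[5] = 11+1 = 12 → [8, 8, 9, 10, 11, 12, 9, 8]
j=6: 9<12, a[6] = 12+1 = 13 → [8, 8, 9, 10, 11, 12, 13, 8]
j=7: 8<13, a[7] = 13+1 = 14 → [8, 8, 9, 10, 11, 12, 13, 14]

14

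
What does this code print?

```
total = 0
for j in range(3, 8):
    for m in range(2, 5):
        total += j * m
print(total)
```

225

j=3,m=2: total = 0+6 = 6
j=3,m=3: total = 6+9 = 15
j=3,m=4: total = 15+12 = 27
j=4,m=2: total = 27+8 = 35
j=4,m=3: total = 35+12 = 47
j=4,m=4: total = 47+16 = 63
j=5,m=2: total = 63+10 = 73
j=5,m=3: total = 73+15 = 88
j=5,m=4: total = 88+20 = 108
j=6,m=2: total = 108+12 = 120
j=6,m=3: total = 120+18 = 138
j=6,m=4: total = 138+24 = 162
j=7,m=2: total = 162+14 = 176
j=7,m=3: total = 176+21 = 197
j=7,m=4: total = 197+28 = 225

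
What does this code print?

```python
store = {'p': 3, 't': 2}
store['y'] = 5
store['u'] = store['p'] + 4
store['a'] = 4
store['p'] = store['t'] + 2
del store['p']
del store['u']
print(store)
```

{'t': 2, 'y': 5, 'a': 4}

store['y'] = 5 → {'p': 3, 't': 2, 'y': 5}
store['u'] = store['p']+4 = 7 → {'p': 3, 't': 2, 'y': 5, 'u': 7}
store['a'] = 4 → {'p': 3, 't': 2, 'y': 5, 'u': 7, 'a': 4}
store['p'] = store['t']+2 = 4 → {'p': 4, 't': 2, 'y': 5, 'u': 7, 'a': 4}
del 'p' → {'t': 2, 'y': 5, 'u': 7, 'a': 4}
del 'u' → {'t': 2, 'y': 5, 'a': 4}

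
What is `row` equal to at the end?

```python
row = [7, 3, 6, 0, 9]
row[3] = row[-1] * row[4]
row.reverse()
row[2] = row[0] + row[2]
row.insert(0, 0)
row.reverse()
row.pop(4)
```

row[3] = row[-1]*row[4] = 9*9 = 81 → [7, 3, 6, 81, 9]
reverse → [9, 81, 6, 3, 7]
row[2] = row[0]+row[2] = 9+6 = 15 → [9, 81, 15, 3, 7]
insert 0 at 0 → [0, 9, 81, 15, 3, 7]
reverse → [7, 3, 15, 81, 9, 0]
pop(4) removes 9 → [7, 3, 15, 81, 0]

[7, 3, 15, 81, 0]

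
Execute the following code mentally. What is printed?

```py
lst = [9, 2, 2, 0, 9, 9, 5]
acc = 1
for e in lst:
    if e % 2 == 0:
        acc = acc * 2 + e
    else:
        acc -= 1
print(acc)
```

e=9: not even, acc = 1-1 = 0
e=2: even, acc = 0*2+2 = 2
e=2: even, acc = 2*2+2 = 6
e=0: even, acc = 6*2+0 = 12
e=9: not even, acc = 12-1 = 11
e=9: not even, acc = 11-1 = 10
e=5: not even, acc = 10-1 = 9

9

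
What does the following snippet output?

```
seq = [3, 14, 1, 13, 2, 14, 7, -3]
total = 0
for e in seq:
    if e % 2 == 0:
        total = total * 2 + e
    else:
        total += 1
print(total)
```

e=3: not even, total = 0+1 = 1
e=14: even, total = 1*2+14 = 16
e=1: not even, total = 16+1 = 17
e=13: not even, total = 17+1 = 18
e=2: even, total = 18*2+2 = 38
e=14: even, total = 38*2+14 = 90
e=7: not even, total = 90+1 = 91
e=-3: not even, total = 91+1 = 92

92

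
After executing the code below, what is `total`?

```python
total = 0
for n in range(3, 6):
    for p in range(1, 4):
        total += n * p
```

n=3,p=1: total = 0+3 = 3
n=3,p=2: total = 3+6 = 9
n=3,p=3: total = 9+9 = 18
n=4,p=1: total = 18+4 = 22
n=4,p=2: total = 22+8 = 30
n=4,p=3: total = 30+12 = 42
n=5,p=1: total = 42+5 = 47
n=5,p=2: total = 47+10 = 57
n=5,p=3: total = 57+15 = 72

72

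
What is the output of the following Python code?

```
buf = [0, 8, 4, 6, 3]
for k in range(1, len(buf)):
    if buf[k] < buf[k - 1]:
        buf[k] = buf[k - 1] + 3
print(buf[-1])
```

k=1: 8>=0, unchanged → [0, 8, 4, 6, 3]
k=2: 4<8, buf[2] = 8+3 = 11 → [0, 8, 11, 6, 3]
k=3: 6<11, buf[3] = 11+3 = 14 → [0, 8, 11, 14, 3]
k=4: 3<14, buf[4] = 14+3 = 17 → [0, 8, 11, 14, 17]

17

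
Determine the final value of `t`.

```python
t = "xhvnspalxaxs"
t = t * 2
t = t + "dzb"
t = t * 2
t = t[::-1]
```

'bzdsxaxlapsnvhxsxaxlapsnvhxbzdsxaxlapsnvhxsxaxlapsnvhx'

repeat ×2 → 'xhvnspalxaxsxhvnspalxaxs'
+ 'dzb' → 'xhvnspalxaxsxhvnspalxaxsdzb'
repeat ×2 → 'xhvnspalxaxsxhvnspalxaxsdzbxhvnspalxaxsxhvnspalxaxsdzb'
reverse → 'bzdsxaxlapsnvhxsxaxlapsnvhxbzdsxaxlapsnvhxsxaxlapsnvhx'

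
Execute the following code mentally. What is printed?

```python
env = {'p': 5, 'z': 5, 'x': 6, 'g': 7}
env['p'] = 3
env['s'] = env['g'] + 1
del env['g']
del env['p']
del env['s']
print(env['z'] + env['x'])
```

env['p'] = 3 → {'p': 3, 'z': 5, 'x': 6, 'g': 7}
env['s'] = env['g']+1 = 8 → {'p': 3, 'z': 5, 'x': 6, 'g': 7, 's': 8}
del 'g' → {'p': 3, 'z': 5, 'x': 6, 's': 8}
del 'p' → {'z': 5, 'x': 6, 's': 8}
del 's' → {'z': 5, 'x': 6}
env['z']+env['x'] = 5+6 = 11

11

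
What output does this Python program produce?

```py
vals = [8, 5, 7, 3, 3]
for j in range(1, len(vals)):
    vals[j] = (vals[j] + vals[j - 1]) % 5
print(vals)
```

j=1: vals[1] = (5+8)%5 = 3 → [8, 3, 7, 3, 3]
j=2: vals[2] = (7+3)%5 = 0 → [8, 3, 0, 3, 3]
j=3: vals[3] = (3+0)%5 = 3 → [8, 3, 0, 3, 3]
j=4: vals[4] = (3+3)%5 = 1 → [8, 3, 0, 3, 1]

[8, 3, 0, 3, 1]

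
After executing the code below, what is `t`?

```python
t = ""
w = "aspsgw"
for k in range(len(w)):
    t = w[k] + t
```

k=0: prepend 'a' → 'a'
k=1: prepend 's' → 'sa'
k=2: prepend 'p' → 'psa'
k=3: prepend 's' → 'spsa'
k=4: prepend 'g' → 'gspsa'
k=5: prepend 'w' → 'wgspsa'

'wgspsa'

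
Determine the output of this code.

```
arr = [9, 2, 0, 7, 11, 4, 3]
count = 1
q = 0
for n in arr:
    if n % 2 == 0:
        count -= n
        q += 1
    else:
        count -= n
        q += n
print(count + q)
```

-2

n=9: not even, count = 1-9 = -8; q=9
n=2: even, count = (-8)-2 = -10; q=10
n=0: even, count = (-10)-0 = -10; q=11
n=7: not even, count = (-10)-7 = -17; q=18
n=11: not even, count = (-17)-11 = -28; q=29
n=4: even, count = (-28)-4 = -32; q=30
n=3: not even, count = (-32)-3 = -35; q=33
count+q = (-35)+33 = -2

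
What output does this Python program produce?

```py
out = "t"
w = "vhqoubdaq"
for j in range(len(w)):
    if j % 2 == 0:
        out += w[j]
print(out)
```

tvqudq

j=0: add 'v' → 'tv'
j=1: skip
j=2: add 'q' → 'tvq'
j=3: skip
j=4: add 'u' → 'tvqu'
j=5: skip
j=6: add 'd' → 'tvqud'
j=7: skip
j=8: add 'q' → 'tvqudq'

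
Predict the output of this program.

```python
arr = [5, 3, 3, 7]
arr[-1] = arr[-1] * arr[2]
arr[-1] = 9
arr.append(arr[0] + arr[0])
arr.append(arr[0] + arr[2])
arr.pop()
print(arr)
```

arr[-1] = arr[-1]*arr[2] = 7*3 = 21 → [5, 3, 3, 21]
arr[-1] = 9 → [5, 3, 3, 9]
append arr[0]+arr[0] = 5+5 = 10 → [5, 3, 3, 9, 10]
append arr[0]+arr[2] = 5+3 = 8 → [5, 3, 3, 9, 10, 8]
pop() removes 8 → [5, 3, 3, 9, 10]

[5, 3, 3, 9, 10]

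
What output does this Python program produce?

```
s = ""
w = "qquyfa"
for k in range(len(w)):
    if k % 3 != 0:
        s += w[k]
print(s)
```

k=0: skip
k=1: add 'q' → 'q'
k=2: add 'u' → 'qu'
k=3: skip
k=4: add 'f' → 'quf'
k=5: add 'a' → 'qufa'

qufa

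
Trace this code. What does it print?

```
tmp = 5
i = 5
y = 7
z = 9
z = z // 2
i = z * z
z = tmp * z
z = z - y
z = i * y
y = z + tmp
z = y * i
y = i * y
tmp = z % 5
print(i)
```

z = 9//2 = 4
i = 4*4 = 16
z = 5*4 = 20
z = 20-7 = 13
z = 16*7 = 112
y = 112+5 = 117
z = 117*16 = 1872
y = 16*117 = 1872
tmp = 1872%5 = 2

16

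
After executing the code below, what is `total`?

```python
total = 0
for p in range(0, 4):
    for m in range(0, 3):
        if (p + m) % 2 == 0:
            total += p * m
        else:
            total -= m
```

2

p=0,m=0: even sum, total = 0+0 = 0
p=0,m=1: odd sum, total = 0-1 = -1
p=0,m=2: even sum, total = (-1)+0 = -1
p=1,m=0: odd sum, total = (-1)-0 = -1
p=1,m=1: even sum, total = (-1)+1 = 0
p=1,m=2: odd sum, total = 0-2 = -2
p=2,m=0: even sum, total = (-2)+0 = -2
p=2,m=1: odd sum, total = (-2)-1 = -3
p=2,m=2: even sum, total = (-3)+4 = 1
p=3,m=0: odd sum, total = 1-0 = 1
p=3,m=1: even sum, total = 1+3 = 4
p=3,m=2: odd sum, total = 4-2 = 2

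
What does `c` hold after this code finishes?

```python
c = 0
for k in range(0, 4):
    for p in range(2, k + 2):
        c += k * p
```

k=1,p=2: c = 0+2 = 2
k=2,p=2: c = 2+4 = 6
k=2,p=3: c = 6+6 = 12
k=3,p=2: c = 12+6 = 18
k=3,p=3: c = 18+9 = 27
k=3,p=4: c = 27+12 = 39

39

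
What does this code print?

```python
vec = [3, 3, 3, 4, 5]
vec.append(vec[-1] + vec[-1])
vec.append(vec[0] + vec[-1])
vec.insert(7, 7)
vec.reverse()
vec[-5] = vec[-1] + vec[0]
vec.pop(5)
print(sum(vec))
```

50

append vec[-1]+vec[-1] = 5+5 = 10 → [3, 3, 3, 4, 5, 10]
append vec[0]+vec[-1] = 3+10 = 13 → [3, 3, 3, 4, 5, 10, 13]
insert 7 at 7 → [3, 3, 3, 4, 5, 10, 13, 7]
reverse → [7, 13, 10, 5, 4, 3, 3, 3]
vec[-5] = vec[-1]+vec[0] = 3+7 = 10 → [7, 13, 10, 10, 4, 3, 3, 3]
pop(5) removes 3 → [7, 13, 10, 10, 4, 3, 3]
sum = 50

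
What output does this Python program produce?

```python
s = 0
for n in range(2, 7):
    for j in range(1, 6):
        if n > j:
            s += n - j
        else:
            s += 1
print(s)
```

n=2,j=1: 2>1, s = 0+1 = 1
n=2,j=2: not 2>2, s = 1+1 = 2
n=2,j=3: not 2>3, s = 2+1 = 3
n=2,j=4: not 2>4, s = 3+1 = 4
n=2,j=5: not 2>5, s = 4+1 = 5
n=3,j=1: 3>1, s = 5+2 = 7
n=3,j=2: 3>2, s = 7+1 = 8
n=3,j=3: not 3>3, s = 8+1 = 9
n=3,j=4: not 3>4, s = 9+1 = 10
n=3,j=5: not 3>5, s = 10+1 = 11
n=4,j=1: 4>1, s = 11+3 = 14
n=4,j=2: 4>2, s = 14+2 = 16
n=4,j=3: 4>3, s = 16+1 = 17
n=4,j=4: not 4>4, s = 17+1 = 18
n=4,j=5: not 4>5, s = 18+1 = 19
n=5,j=1: 5>1, s = 19+4 = 23
n=5,j=2: 5>2, s = 23+3 = 26
n=5,j=3: 5>3, s = 26+2 = 28
n=5,j=4: 5>4, s = 28+1 = 29
n=5,j=5: not 5>5, s = 29+1 = 30
n=6,j=1: 6>1, s = 30+5 = 35
n=6,j=2: 6>2, s = 35+4 = 39
n=6,j=3: 6>3, s = 39+3 = 42
n=6,j=4: 6>4, s = 42+2 = 44
n=6,j=5: 6>5, s = 44+1 = 45

45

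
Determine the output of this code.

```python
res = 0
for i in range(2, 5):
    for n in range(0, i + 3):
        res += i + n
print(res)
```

i=2,n=0: res = 0+2 = 2
i=2,n=1: res = 2+3 = 5
i=2,n=2: res = 5+4 = 9
i=2,n=3: res = 9+5 = 14
i=2,n=4: res = 14+6 = 20
i=3,n=0: res = 20+3 = 23
i=3,n=1: res = 23+4 = 27
i=3,n=2: res = 27+5 = 32
i=3,n=3: res = 32+6 = 38
i=3,n=4: res = 38+7 = 45
i=3,n=5: res = 45+8 = 53
i=4,n=0: res = 53+4 = 57
i=4,n=1: res = 57+5 = 62
i=4,n=2: res = 62+6 = 68
i=4,n=3: res = 68+7 = 75
i=4,n=4: res = 75+8 = 83
i=4,n=5: res = 83+9 = 92
i=4,n=6: res = 92+10 = 102

102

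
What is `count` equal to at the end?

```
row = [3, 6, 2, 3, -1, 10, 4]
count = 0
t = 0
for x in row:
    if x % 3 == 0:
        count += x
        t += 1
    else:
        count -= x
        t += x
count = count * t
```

x=3: %3==0, count = 0+3 = 3; t=1
x=6: %3==0, count = 3+6 = 9; t=2
x=2: not %3==0, count = 9-2 = 7; t=4
x=3: %3==0, count = 7+3 = 10; t=5
x=-1: not %3==0, count = 10-(-1) = 11; t=4
x=10: not %3==0, count = 11-10 = 1; t=14
x=4: not %3==0, count = 1-4 = -3; t=18
count*t = (-3)*18 = -54

-54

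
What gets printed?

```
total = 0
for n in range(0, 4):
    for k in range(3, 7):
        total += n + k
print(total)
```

n=0,k=3: total = 0+3 = 3
n=0,k=4: total = 3+4 = 7
n=0,k=5: total = 7+5 = 12
n=0,k=6: total = 12+6 = 18
n=1,k=3: total = 18+4 = 22
n=1,k=4: total = 22+5 = 27
n=1,k=5: total = 27+6 = 33
n=1,k=6: total = 33+7 = 40
n=2,k=3: total = 40+5 = 45
n=2,k=4: total = 45+6 = 51
n=2,k=5: total = 51+7 = 58
n=2,k=6: total = 58+8 = 66
n=3,k=3: total = 66+6 = 72
n=3,k=4: total = 72+7 = 79
n=3,k=5: total = 79+8 = 87
n=3,k=6: total = 87+9 = 96

96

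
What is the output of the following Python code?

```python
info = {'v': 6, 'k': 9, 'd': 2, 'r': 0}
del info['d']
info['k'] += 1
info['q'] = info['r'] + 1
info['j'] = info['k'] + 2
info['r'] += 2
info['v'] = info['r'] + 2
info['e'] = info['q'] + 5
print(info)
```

{'v': 4, 'k': 10, 'r': 2, 'q': 1, 'j': 12, 'e': 6}

del 'd' → {'v': 6, 'k': 9, 'r': 0}
info['k'] = 9+1 = 10 → {'v': 6, 'k': 10, 'r': 0}
info['q'] = info['r']+1 = 1 → {'v': 6, 'k': 10, 'r': 0, 'q': 1}
info['j'] = info['k']+2 = 12 → {'v': 6, 'k': 10, 'r': 0, 'q': 1, 'j': 12}
info['r'] = 0+2 = 2 → {'v': 6, 'k': 10, 'r': 2, 'q': 1, 'j': 12}
info['v'] = info['r']+2 = 4 → {'v': 4, 'k': 10, 'r': 2, 'q': 1, 'j': 12}
info['e'] = info['q']+5 = 6 → {'v': 4, 'k': 10, 'r': 2, 'q': 1, 'j': 12, 'e': 6}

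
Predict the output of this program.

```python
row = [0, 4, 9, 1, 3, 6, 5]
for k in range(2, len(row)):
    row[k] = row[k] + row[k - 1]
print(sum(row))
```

99

k=2: row[2] = 9+4 = 13 → [0, 4, 13, 1, 3, 6, 5]
k=3: row[3] = 1+13 = 14 → [0, 4, 13, 14, 3, 6, 5]
k=4: row[4] = 3+14 = 17 → [0, 4, 13, 14, 17, 6, 5]
k=5: row[5] = 6+17 = 23 → [0, 4, 13, 14, 17, 23, 5]
k=6: row[6] = 5+23 = 28 → [0, 4, 13, 14, 17, 23, 28]
sum = 99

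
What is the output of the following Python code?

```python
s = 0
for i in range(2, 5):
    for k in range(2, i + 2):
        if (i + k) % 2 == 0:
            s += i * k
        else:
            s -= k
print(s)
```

i=2,k=2: even sum, s = 0+4 = 4
i=2,k=3: odd sum, s = 4-3 = 1
i=3,k=2: odd sum, s = 1-2 = -1
i=3,k=3: even sum, s = (-1)+9 = 8
i=3,k=4: odd sum, s = 8-4 = 4
i=4,k=2: even sum, s = 4+8 = 12
i=4,k=3: odd sum, s = 12-3 = 9
i=4,k=4: even sum, s = 9+16 = 25
i=4,k=5: odd sum, s = 25-5 = 20

20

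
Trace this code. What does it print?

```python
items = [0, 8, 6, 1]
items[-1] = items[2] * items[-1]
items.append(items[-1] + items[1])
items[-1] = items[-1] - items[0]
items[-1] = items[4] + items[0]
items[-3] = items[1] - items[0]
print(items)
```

items[-1] = items[2]*items[-1] = 6*1 = 6 → [0, 8, 6, 6]
append items[-1]+items[1] = 6+8 = 14 → [0, 8, 6, 6, 14]
items[-1] = items[-1]-items[0] = 14-0 = 14 → [0, 8, 6, 6, 14]
items[-1] = items[4]+items[0] = 14+0 = 14 → [0, 8, 6, 6, 14]
items[-3] = items[1]-items[0] = 8-0 = 8 → [0, 8, 8, 6, 14]

[0, 8, 8, 6, 14]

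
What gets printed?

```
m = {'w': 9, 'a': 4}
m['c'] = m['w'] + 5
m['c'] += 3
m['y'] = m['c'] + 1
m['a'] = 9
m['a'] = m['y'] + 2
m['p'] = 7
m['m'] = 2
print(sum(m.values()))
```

m['c'] = m['w']+5 = 14 → {'w': 9, 'a': 4, 'c': 14}
m['c'] = 14+3 = 17 → {'w': 9, 'a': 4, 'c': 17}
m['y'] = m['c']+1 = 18 → {'w': 9, 'a': 4, 'c': 17, 'y': 18}
m['a'] = 9 → {'w': 9, 'a': 9, 'c': 17, 'y': 18}
m['a'] = m['y']+2 = 20 → {'w': 9, 'a': 20, 'c': 17, 'y': 18}
m['p'] = 7 → {'w': 9, 'a': 20, 'c': 17, 'y': 18, 'p': 7}
m['m'] = 2 → {'w': 9, 'a': 20, 'c': 17, 'y': 18, 'p': 7, 'm': 2}
sum of values = 73

73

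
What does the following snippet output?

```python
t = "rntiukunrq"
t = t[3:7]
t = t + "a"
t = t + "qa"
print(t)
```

iukuaqa

slice [3:7] → 'iuku'
+ 'a' → 'iukua'
+ 'qa' → 'iukuaqa'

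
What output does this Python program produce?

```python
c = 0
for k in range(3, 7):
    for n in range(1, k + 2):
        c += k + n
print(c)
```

178

k=3,n=1: c = 0+4 = 4
k=3,n=2: c = 4+5 = 9
k=3,n=3: c = 9+6 = 15
k=3,n=4: c = 15+7 = 22
k=4,n=1: c = 22+5 = 27
k=4,n=2: c = 27+6 = 33
k=4,n=3: c = 33+7 = 40
k=4,n=4: c = 40+8 = 48
k=4,n=5: c = 48+9 = 57
k=5,n=1: c = 57+6 = 63
k=5,n=2: c = 63+7 = 70
k=5,n=3: c = 70+8 = 78
k=5,n=4: c = 78+9 = 87
k=5,n=5: c = 87+10 = 97
k=5,n=6: c = 97+11 = 108
k=6,n=1: c = 108+7 = 115
k=6,n=2: c = 115+8 = 123
k=6,n=3: c = 123+9 = 132
k=6,n=4: c = 132+10 = 142
k=6,n=5: c = 142+11 = 153
k=6,n=6: c = 153+12 = 165
k=6,n=7: c = 165+13 = 178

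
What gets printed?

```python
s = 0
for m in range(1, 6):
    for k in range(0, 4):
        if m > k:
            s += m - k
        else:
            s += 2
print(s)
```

m=1,k=0: 1>0, s = 0+1 = 1
m=1,k=1: not 1>1, s = 1+2 = 3
m=1,k=2: not 1>2, s = 3+2 = 5
m=1,k=3: not 1>3, s = 5+2 = 7
m=2,k=0: 2>0, s = 7+2 = 9
m=2,k=1: 2>1, s = 9+1 = 10
m=2,k=2: not 2>2, s = 10+2 = 12
m=2,k=3: not 2>3, s = 12+2 = 14
m=3,k=0: 3>0, s = 14+3 = 17
m=3,k=1: 3>1, s = 17+2 = 19
m=3,k=2: 3>2, s = 19+1 = 20
m=3,k=3: not 3>3, s = 20+2 = 22
m=4,k=0: 4>0, s = 22+4 = 26
m=4,k=1: 4>1, s = 26+3 = 29
m=4,k=2: 4>2, s = 29+2 = 31
m=4,k=3: 4>3, s = 31+1 = 32
m=5,k=0: 5>0, s = 32+5 = 37
m=5,k=1: 5>1, s = 37+4 = 41
m=5,k=2: 5>2, s = 41+3 = 44
m=5,k=3: 5>3, s = 44+2 = 46

46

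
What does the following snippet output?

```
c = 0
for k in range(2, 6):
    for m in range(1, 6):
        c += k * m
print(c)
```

210

k=2,m=1: c = 0+2 = 2
k=2,m=2: c = 2+4 = 6
k=2,m=3: c = 6+6 = 12
k=2,m=4: c = 12+8 = 20
k=2,m=5: c = 20+10 = 30
k=3,m=1: c = 30+3 = 33
k=3,m=2: c = 33+6 = 39
k=3,m=3: c = 39+9 = 48
k=3,m=4: c = 48+12 = 60
k=3,m=5: c = 60+15 = 75
k=4,m=1: c = 75+4 = 79
k=4,m=2: c = 79+8 = 87
k=4,m=3: c = 87+12 = 99
k=4,m=4: c = 99+16 = 115
k=4,m=5: c = 115+20 = 135
k=5,m=1: c = 135+5 = 140
k=5,m=2: c = 140+10 = 150
k=5,m=3: c = 150+15 = 165
k=5,m=4: c = 165+20 = 185
k=5,m=5: c = 185+25 = 210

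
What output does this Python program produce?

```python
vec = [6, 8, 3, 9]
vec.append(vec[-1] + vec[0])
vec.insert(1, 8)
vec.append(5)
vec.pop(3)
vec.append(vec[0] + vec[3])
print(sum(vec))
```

append vec[-1]+vec[0] = 9+6 = 15 → [6, 8, 3, 9, 15]
insert 8 at 1 → [6, 8, 8, 3, 9, 15]
append 5 → [6, 8, 8, 3, 9, 15, 5]
pop(3) removes 3 → [6, 8, 8, 9, 15, 5]
append vec[0]+vec[3] = 6+9 = 15 → [6, 8, 8, 9, 15, 5, 15]
sum = 66

66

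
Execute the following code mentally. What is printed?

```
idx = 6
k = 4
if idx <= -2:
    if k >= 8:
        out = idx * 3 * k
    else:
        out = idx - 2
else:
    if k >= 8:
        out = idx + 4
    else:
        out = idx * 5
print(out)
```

30

idx=6, k=4
idx <= -2 is False; k >= 8 is False
→ out = idx * 5 = 30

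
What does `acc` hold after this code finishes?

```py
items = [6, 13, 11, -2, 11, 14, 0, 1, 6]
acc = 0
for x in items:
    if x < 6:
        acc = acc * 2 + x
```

x=6: not <6
x=13: not <6
x=11: not <6
x=-2: <6, acc = 0*2+(-2) = -2
x=11: not <6
x=14: not <6
x=0: <6, acc = (-2)*2+0 = -4
x=1: <6, acc = (-4)*2+1 = -7
x=6: not <6

-7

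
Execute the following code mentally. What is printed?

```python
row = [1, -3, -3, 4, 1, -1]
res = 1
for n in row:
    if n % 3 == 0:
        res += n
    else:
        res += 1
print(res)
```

n=1: not %3==0, res = 1+1 = 2
n=-3: %3==0, res = 2+(-3) = -1
n=-3: %3==0, res = (-1)+(-3) = -4
n=4: not %3==0, res = (-4)+1 = -3
n=1: not %3==0, res = (-3)+1 = -2
n=-1: not %3==0, res = (-2)+1 = -1

-1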